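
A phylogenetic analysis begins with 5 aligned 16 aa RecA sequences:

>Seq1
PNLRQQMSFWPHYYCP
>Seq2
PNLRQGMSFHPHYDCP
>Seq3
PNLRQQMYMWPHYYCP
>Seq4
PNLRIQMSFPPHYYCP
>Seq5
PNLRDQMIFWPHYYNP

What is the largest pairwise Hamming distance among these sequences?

Pairwise Hamming distances:
  Seq1 vs Seq2: 3
  Seq1 vs Seq3: 2
  Seq1 vs Seq4: 2
  Seq1 vs Seq5: 3
  Seq2 vs Seq3: 5
  Seq2 vs Seq4: 4
  Seq2 vs Seq5: 6
  Seq3 vs Seq4: 4
  Seq3 vs Seq5: 4
  Seq4 vs Seq5: 4
The largest is 6, between Seq2 and Seq5.

6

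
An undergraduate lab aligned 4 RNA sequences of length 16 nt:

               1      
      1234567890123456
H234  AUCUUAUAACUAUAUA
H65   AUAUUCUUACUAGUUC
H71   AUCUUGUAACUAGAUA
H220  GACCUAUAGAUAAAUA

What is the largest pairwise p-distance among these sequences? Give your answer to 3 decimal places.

Pairwise Hamming distances:
  H234 vs H65: 6
  H234 vs H71: 2
  H234 vs H220: 6
  H65 vs H71: 5
  H65 vs H220: 11
  H71 vs H220: 7
The largest is 11 mismatches, between H65 and H220; p = 11/16 = 0.688.

0.688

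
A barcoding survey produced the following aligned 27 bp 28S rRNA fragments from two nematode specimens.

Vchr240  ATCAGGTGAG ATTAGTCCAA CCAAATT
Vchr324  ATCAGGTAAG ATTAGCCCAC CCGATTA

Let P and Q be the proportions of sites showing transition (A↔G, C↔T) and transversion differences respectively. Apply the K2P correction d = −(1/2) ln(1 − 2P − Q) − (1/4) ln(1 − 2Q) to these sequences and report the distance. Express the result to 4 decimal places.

Mismatches occur at site 8 (G→A, transition), site 16 (T→C, transition), site 20 (A→C, transversion), site 23 (A→G, transition), site 25 (A→T, transversion), site 27 (T→A, transversion).
Of the 6 differences, 3 transitions and 3 transversions over 27 sites: P = 3/27 = 0.111111, Q = 3/27 = 0.111111.
d = −0.5·ln(0.666667) − 0.25·ln(0.777778) = −0.5·(-0.405465) − 0.25·(-0.251314) = 0.2656.

0.2656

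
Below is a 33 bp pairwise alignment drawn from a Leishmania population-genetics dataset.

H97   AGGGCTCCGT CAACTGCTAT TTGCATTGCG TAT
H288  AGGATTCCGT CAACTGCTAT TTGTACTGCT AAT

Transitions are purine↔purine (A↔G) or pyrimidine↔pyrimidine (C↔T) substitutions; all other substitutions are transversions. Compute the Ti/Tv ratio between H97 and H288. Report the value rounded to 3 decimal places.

2.000

Mismatches occur at site 4 (G/A, transition), site 5 (C/T, transition), site 24 (C/T, transition), site 26 (T/C, transition), site 30 (G/T, transversion), site 31 (T/A, transversion).
Of the 6 differences, 4 transitions and 2 transversions, so Ti/Tv = 4/2 = 2.000.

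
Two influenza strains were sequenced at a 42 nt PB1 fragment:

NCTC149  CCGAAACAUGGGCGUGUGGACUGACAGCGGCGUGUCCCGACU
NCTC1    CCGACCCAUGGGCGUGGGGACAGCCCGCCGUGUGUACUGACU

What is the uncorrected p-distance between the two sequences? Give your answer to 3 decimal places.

Differing sites — 5:A/C; 6:A/C; 17:U/G; 22:U/A; 24:A/C; 26:A/C; 29:G/C; 31:C/U; 36:C/A; 38:C/U.
There are 10 differences over 42 sites, so p = 10/42 = 0.238.

0.238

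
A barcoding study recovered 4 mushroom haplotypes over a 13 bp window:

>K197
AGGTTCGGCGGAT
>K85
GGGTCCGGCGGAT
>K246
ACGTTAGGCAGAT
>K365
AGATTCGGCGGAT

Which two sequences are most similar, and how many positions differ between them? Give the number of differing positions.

Pairwise Hamming distances:
  K197 vs K85: 2
  K197 vs K246: 3
  K197 vs K365: 1
  K85 vs K246: 5
  K85 vs K365: 3
  K246 vs K365: 4
The smallest is 1, between K197 and K365.

1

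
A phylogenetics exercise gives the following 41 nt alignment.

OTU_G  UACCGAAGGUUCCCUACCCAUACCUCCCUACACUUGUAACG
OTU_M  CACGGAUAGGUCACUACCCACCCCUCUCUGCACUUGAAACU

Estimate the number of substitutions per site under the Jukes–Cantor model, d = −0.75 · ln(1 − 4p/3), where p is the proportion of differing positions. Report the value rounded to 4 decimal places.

0.3710

Differing sites — 1:U/C; 4:C/G; 7:A/U; 8:G/A; 10:U/G; 13:C/A; 21:U/C; 22:A/C; 27:C/U; 30:A/G; 37:U/A; 41:G/U.
p = 12/41 = 0.292683.
d = −0.75 · ln(1 − (4/3)·0.292683) = −0.75 · ln(0.609756) = −0.75 · (-0.494696) = 0.3710.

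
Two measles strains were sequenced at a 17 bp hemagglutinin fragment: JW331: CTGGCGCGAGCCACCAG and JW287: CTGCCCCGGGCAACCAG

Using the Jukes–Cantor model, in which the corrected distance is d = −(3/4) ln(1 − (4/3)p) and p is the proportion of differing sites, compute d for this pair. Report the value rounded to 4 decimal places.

The sequences differ at positions 4 (G/C), 6 (G/C), 9 (A/G), 12 (C/A).
p = 4/17 = 0.235294.
d = −0.75 · ln(1 − (4/3)·0.235294) = −0.75 · ln(0.686275) = −0.75 · (-0.376477) = 0.2824.

0.2824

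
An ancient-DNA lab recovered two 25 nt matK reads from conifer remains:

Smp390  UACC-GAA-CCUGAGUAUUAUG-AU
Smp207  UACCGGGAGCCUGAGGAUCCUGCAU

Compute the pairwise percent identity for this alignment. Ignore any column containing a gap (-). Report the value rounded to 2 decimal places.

Excluding the 3 gap columns leaves 22 comparable sites.
Mismatches occur at site 7 (A→G), site 16 (U→G), site 19 (U→C), site 20 (A→C).
18 of the 22 comparable sites match, so the percent identity is 18/22 × 100 = 81.82%.

81.82%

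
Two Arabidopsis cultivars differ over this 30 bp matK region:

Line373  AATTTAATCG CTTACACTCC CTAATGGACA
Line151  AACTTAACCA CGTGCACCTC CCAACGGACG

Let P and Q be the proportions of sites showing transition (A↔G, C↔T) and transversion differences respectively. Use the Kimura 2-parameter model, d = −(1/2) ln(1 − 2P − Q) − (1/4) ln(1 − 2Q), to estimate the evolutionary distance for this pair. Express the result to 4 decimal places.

0.5189

Mismatches occur at site 3 (T/C, transition), site 8 (T/C, transition), site 10 (G/A, transition), site 12 (T/G, transversion), site 14 (A/G, transition), site 18 (T/C, transition), site 19 (C/T, transition), site 22 (T/C, transition), site 25 (T/C, transition), site 30 (A/G, transition).
Of the 10 differences, 9 transitions and 1 transversion over 30 sites: P = 9/30 = 0.300000, Q = 1/30 = 0.033333.
d = −0.5·ln(0.366667) − 0.25·ln(0.933334) = −0.5·(-1.003301) − 0.25·(-0.068992) = 0.5189.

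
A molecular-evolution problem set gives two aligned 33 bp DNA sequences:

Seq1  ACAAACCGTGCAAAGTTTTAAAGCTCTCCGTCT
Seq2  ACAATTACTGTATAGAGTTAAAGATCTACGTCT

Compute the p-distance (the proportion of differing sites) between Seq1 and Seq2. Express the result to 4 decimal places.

Mismatches occur at site 5 (A↔T), site 6 (C↔T), site 7 (C↔A), site 8 (G↔C), site 11 (C↔T), site 13 (A↔T), site 16 (T↔A), site 17 (T↔G), site 24 (C↔A), site 28 (C↔A).
There are 10 differences over 33 sites, so p = 10/33 = 0.3030.

0.3030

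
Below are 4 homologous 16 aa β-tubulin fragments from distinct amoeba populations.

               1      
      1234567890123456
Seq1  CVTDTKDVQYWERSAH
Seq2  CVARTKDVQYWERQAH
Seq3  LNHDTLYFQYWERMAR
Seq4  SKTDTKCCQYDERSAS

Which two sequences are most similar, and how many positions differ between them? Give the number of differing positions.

Pairwise Hamming distances:
  Seq1 vs Seq2: 3
  Seq1 vs Seq3: 8
  Seq1 vs Seq4: 6
  Seq2 vs Seq3: 9
  Seq2 vs Seq4: 9
  Seq3 vs Seq4: 9
The smallest is 3, between Seq1 and Seq2.

3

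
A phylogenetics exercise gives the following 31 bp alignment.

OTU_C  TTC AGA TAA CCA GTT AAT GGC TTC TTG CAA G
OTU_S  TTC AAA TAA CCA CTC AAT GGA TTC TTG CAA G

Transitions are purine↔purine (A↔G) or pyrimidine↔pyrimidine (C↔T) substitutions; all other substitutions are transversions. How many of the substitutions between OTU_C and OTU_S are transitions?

Mismatches occur at site 5 (G→A, transition), site 13 (G→C, transversion), site 15 (T→C, transition), site 21 (C→A, transversion).
Of the 4 differences, 2 transitions and 2 transversions, so the answer is 2.

2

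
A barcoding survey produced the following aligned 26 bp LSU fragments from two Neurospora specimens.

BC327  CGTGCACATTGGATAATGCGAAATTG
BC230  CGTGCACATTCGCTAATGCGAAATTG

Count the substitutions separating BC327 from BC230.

Differing sites — 11:G/C; 13:A/C.
That gives 2 mismatches out of 26 aligned sites, so the Hamming distance is 2.

2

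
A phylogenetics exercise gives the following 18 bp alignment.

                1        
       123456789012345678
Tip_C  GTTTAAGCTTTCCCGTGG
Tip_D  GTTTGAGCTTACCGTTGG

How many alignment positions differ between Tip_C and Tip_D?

4

The sequences differ at positions 5 (A/G), 11 (T/A), 14 (C/G), 15 (G/T).
That gives 4 mismatches out of 18 aligned sites, so the Hamming distance is 4.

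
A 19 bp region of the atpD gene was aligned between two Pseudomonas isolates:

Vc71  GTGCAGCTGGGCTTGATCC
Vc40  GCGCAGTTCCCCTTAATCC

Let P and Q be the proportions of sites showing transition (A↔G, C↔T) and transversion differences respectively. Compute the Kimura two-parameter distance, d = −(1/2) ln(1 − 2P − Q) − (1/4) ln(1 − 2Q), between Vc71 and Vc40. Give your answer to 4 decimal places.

Differing sites — 2:T/C (Ti); 7:C/T (Ti); 9:G/C (Tv); 10:G/C (Tv); 11:G/C (Tv); 15:G/A (Ti).
Of the 6 differences, 3 transitions and 3 transversions over 19 sites: P = 3/19 = 0.157895, Q = 3/19 = 0.157895.
d = −0.5·ln(0.526315) − 0.25·ln(0.684210) = −0.5·(-0.641855) − 0.25·(-0.379490) = 0.4158.

0.4158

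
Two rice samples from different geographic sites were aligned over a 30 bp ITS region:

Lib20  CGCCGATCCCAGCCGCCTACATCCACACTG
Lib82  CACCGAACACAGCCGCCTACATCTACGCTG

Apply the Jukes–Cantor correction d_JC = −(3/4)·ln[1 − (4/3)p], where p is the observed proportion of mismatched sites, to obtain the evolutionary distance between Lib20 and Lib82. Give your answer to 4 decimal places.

Mismatches occur at site 2 (G/A), site 7 (T/A), site 9 (C/A), site 24 (C/T), site 27 (A/G).
p = 5/30 = 0.166667.
d = −0.75 · ln(1 − (4/3)·0.166667) = −0.75 · ln(0.777777) = −0.75 · (-0.251315) = 0.1885.

0.1885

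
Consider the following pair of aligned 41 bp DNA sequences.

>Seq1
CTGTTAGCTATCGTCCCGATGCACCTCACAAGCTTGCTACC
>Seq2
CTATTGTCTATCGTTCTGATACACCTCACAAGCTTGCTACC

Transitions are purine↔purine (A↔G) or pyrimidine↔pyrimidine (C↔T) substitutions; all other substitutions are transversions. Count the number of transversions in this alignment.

Differing sites — 3:G/A (Ti); 6:A/G (Ti); 7:G/T (Tv); 15:C/T (Ti); 17:C/T (Ti); 21:G/A (Ti).
Of the 6 differences, 5 transitions and 1 transversion, so the answer is 1.

1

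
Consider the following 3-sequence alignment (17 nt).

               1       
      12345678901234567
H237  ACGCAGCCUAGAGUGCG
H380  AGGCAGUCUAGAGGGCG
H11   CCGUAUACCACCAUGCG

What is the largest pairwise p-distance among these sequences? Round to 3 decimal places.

Pairwise Hamming distances:
  H237 vs H380: 3
  H237 vs H11: 8
  H380 vs H11: 10
The largest is 10 mismatches, between H380 and H11; p = 10/17 = 0.588.

0.588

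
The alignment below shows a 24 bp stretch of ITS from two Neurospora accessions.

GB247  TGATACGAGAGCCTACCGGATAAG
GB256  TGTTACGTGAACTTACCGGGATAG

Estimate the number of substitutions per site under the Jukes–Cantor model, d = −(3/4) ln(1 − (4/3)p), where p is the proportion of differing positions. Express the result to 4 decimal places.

0.3694

The sequences differ at positions 3 (A/T), 8 (A/T), 11 (G/A), 13 (C/T), 20 (A/G), 21 (T/A), 22 (A/T).
p = 7/24 = 0.291667.
d = −0.75 · ln(1 − (4/3)·0.291667) = −0.75 · ln(0.611111) = −0.75 · (-0.492477) = 0.3694.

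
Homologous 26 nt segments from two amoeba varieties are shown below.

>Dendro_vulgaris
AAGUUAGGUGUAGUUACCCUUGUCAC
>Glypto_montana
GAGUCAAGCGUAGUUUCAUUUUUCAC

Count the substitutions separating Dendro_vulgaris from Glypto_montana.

8

Mismatches occur at site 1 (A→G), site 5 (U→C), site 7 (G→A), site 9 (U→C), site 16 (A→U), site 18 (C→A), site 19 (C→U), site 22 (G→U).
That gives 8 mismatches out of 26 aligned sites, so the Hamming distance is 8.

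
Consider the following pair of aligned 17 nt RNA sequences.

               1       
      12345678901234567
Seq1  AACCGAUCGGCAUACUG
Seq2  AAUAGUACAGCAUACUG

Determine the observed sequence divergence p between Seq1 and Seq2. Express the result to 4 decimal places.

Mismatches occur at site 3 (C→U), site 4 (C→A), site 6 (A→U), site 7 (U→A), site 9 (G→A).
There are 5 differences over 17 sites, so p = 5/17 = 0.2941.

0.2941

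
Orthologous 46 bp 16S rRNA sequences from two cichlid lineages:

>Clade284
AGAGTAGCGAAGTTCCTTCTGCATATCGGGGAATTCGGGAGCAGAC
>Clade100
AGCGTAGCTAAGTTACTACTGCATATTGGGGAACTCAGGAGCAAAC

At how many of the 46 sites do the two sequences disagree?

8

Differing sites — 3:A/C; 9:G/T; 15:C/A; 18:T/A; 27:C/T; 34:T/C; 37:G/A; 44:G/A.
That gives 8 mismatches out of 46 aligned sites, so the Hamming distance is 8.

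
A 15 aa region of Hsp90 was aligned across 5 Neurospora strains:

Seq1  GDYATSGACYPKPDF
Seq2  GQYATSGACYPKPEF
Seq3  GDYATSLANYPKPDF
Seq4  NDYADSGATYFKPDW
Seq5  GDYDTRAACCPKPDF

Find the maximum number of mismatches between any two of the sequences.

Pairwise Hamming distances:
  Seq1 vs Seq2: 2
  Seq1 vs Seq3: 2
  Seq1 vs Seq4: 5
  Seq1 vs Seq5: 4
  Seq2 vs Seq3: 4
  Seq2 vs Seq4: 7
  Seq2 vs Seq5: 6
  Seq3 vs Seq4: 6
  Seq3 vs Seq5: 5
  Seq4 vs Seq5: 9
The largest is 9, between Seq4 and Seq5.

9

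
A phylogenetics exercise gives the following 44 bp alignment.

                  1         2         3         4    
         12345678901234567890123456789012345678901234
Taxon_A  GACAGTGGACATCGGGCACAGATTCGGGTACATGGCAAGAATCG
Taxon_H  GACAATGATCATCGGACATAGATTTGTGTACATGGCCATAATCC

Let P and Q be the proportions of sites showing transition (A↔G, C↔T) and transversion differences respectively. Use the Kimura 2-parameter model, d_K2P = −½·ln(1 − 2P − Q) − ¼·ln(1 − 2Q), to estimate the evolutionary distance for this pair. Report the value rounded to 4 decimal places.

0.2729

Mismatches occur at site 5 (G/A, transition), site 8 (G/A, transition), site 9 (A/T, transversion), site 16 (G/A, transition), site 19 (C/T, transition), site 25 (C/T, transition), site 27 (G/T, transversion), site 37 (A/C, transversion), site 39 (G/T, transversion), site 44 (G/C, transversion).
Of the 10 differences, 5 transitions and 5 transversions over 44 sites: P = 5/44 = 0.113636, Q = 5/44 = 0.113636.
d = −0.5·ln(0.659092) − 0.25·ln(0.772728) = −0.5·(-0.416892) − 0.25·(-0.257828) = 0.2729.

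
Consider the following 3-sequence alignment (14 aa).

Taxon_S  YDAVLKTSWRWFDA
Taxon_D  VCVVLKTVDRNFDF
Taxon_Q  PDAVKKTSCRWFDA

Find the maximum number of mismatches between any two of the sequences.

8

Pairwise Hamming distances:
  Taxon_S vs Taxon_D: 7
  Taxon_S vs Taxon_Q: 3
  Taxon_D vs Taxon_Q: 8
The largest is 8, between Taxon_D and Taxon_Q.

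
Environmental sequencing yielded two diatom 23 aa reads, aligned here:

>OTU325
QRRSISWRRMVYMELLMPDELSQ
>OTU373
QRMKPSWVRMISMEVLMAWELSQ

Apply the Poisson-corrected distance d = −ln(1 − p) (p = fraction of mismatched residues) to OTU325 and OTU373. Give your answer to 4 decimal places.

Mismatches occur at site 3 (R/M), site 4 (S/K), site 5 (I/P), site 8 (R/V), site 11 (V/I), site 12 (Y/S), site 15 (L/V), site 18 (P/A), site 19 (D/W).
p = 9/23 = 0.391304.
d = −ln(1 − 0.391304) = −ln(0.608696) = 0.4964.

0.4964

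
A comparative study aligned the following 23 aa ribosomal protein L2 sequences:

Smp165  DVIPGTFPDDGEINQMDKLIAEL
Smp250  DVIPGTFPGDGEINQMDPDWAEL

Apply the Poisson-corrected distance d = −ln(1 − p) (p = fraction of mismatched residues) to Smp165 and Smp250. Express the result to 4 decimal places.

The sequences differ at positions 9 (D/G), 18 (K/P), 19 (L/D), 20 (I/W).
p = 4/23 = 0.173913.
d = −ln(1 − 0.173913) = −ln(0.826087) = 0.1911.

0.1911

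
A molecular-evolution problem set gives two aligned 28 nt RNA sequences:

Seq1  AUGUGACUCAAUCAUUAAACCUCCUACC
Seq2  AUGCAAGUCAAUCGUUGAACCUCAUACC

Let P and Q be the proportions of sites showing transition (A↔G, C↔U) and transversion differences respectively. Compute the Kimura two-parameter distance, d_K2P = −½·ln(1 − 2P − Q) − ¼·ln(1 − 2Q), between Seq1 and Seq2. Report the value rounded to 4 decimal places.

0.2595

The sequences differ at positions 4 (U/C, transition), 5 (G/A, transition), 7 (C/G, transversion), 14 (A/G, transition), 17 (A/G, transition), 24 (C/A, transversion).
Of the 6 differences, 4 transitions and 2 transversions over 28 sites: P = 4/28 = 0.142857, Q = 2/28 = 0.071429.
d = −0.5·ln(0.642857) − 0.25·ln(0.857142) = −0.5·(-0.441833) − 0.25·(-0.154152) = 0.2595.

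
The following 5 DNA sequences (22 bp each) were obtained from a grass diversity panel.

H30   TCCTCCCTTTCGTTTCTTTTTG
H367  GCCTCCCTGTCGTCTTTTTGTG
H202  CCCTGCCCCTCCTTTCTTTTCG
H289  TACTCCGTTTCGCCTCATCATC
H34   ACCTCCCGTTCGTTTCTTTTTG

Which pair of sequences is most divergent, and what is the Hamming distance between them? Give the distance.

Pairwise Hamming distances:
  H30 vs H367: 5
  H30 vs H202: 6
  H30 vs H289: 8
  H30 vs H34: 2
  H367 vs H202: 9
  H367 vs H289: 10
  H367 vs H34: 6
  H202 vs H289: 14
  H202 vs H34: 6
  H289 vs H34: 10
The largest is 14, between H202 and H289.

14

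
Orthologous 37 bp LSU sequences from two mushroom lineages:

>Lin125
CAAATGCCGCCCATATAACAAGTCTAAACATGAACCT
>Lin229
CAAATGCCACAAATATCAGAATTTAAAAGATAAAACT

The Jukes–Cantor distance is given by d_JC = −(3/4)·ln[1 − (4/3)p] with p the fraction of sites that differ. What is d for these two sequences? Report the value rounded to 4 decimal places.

0.3786

Differing sites — 9:G/A; 11:C/A; 12:C/A; 17:A/C; 19:C/G; 22:G/T; 24:C/T; 25:T/A; 29:C/G; 32:G/A; 35:C/A.
p = 11/37 = 0.297297.
d = −0.75 · ln(1 − (4/3)·0.297297) = −0.75 · ln(0.603604) = −0.75 · (-0.504837) = 0.3786.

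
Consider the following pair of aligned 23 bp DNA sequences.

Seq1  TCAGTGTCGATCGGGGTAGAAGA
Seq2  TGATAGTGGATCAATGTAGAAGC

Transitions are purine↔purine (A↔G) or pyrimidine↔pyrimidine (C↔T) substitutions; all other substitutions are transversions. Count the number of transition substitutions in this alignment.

2

Differing sites — 2:C/G (Tv); 4:G/T (Tv); 5:T/A (Tv); 8:C/G (Tv); 13:G/A (Ti); 14:G/A (Ti); 15:G/T (Tv); 23:A/C (Tv).
Of the 8 differences, 2 transitions and 6 transversions, so the answer is 2.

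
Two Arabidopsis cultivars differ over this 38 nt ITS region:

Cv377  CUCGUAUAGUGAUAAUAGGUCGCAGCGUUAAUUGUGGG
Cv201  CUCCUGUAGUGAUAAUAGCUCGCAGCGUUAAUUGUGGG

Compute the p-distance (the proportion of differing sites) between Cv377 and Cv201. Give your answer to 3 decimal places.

0.079

Mismatches occur at site 4 (G↔C), site 6 (A↔G), site 19 (G↔C).
There are 3 differences over 38 sites, so p = 3/38 = 0.079.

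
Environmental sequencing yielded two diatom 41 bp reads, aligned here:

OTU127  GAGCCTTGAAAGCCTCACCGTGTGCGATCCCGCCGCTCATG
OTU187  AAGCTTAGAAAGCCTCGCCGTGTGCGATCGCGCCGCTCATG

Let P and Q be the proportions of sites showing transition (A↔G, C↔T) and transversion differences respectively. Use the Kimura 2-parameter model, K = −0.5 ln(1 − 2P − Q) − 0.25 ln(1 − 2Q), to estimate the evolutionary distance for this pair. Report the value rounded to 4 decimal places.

0.1342

Mismatches occur at site 1 (G→A, transition), site 5 (C→T, transition), site 7 (T→A, transversion), site 17 (A→G, transition), site 30 (C→G, transversion).
Of the 5 differences, 3 transitions and 2 transversions over 41 sites: P = 3/41 = 0.073171, Q = 2/41 = 0.048780.
d = −0.5·ln(0.804878) − 0.25·ln(0.902440) = −0.5·(-0.217065) − 0.25·(-0.102653) = 0.1342.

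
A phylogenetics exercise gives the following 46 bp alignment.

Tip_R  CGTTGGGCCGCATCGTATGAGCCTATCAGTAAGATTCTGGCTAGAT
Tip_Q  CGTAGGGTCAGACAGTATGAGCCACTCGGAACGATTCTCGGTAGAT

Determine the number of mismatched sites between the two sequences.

13

Mismatches occur at site 4 (T/A), site 8 (C/T), site 10 (G/A), site 11 (C/G), site 13 (T/C), site 14 (C/A), site 24 (T/A), site 25 (A/C), site 28 (A/G), site 30 (T/A), site 32 (A/C), site 39 (G/C), site 41 (C/G).
That gives 13 mismatches out of 46 aligned sites, so the Hamming distance is 13.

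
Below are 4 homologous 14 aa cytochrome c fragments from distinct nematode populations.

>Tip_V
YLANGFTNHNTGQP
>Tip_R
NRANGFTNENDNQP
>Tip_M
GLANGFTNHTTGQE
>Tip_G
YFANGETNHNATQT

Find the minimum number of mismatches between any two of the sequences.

Pairwise Hamming distances:
  Tip_V vs Tip_R: 5
  Tip_V vs Tip_M: 3
  Tip_V vs Tip_G: 5
  Tip_R vs Tip_M: 7
  Tip_R vs Tip_G: 7
  Tip_M vs Tip_G: 7
The smallest is 3, between Tip_V and Tip_M.

3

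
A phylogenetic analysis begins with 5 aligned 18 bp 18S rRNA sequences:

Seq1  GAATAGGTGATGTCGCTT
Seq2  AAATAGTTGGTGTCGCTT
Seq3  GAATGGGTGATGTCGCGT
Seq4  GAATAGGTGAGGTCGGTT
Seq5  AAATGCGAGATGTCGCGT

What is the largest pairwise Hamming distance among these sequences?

7

Pairwise Hamming distances:
  Seq1 vs Seq2: 3
  Seq1 vs Seq3: 2
  Seq1 vs Seq4: 2
  Seq1 vs Seq5: 5
  Seq2 vs Seq3: 5
  Seq2 vs Seq4: 5
  Seq2 vs Seq5: 6
  Seq3 vs Seq4: 4
  Seq3 vs Seq5: 3
  Seq4 vs Seq5: 7
The largest is 7, between Seq4 and Seq5.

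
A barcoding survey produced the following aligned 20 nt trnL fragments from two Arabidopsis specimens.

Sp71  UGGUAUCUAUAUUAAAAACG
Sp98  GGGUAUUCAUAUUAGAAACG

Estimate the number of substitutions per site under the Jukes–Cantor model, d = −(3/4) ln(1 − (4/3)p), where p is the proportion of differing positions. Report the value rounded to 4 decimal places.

0.2326

Mismatches occur at site 1 (U→G), site 7 (C→U), site 8 (U→C), site 15 (A→G).
p = 4/20 = 0.200000.
d = −0.75 · ln(1 − (4/3)·0.200000) = −0.75 · ln(0.733333) = −0.75 · (-0.310155) = 0.2326.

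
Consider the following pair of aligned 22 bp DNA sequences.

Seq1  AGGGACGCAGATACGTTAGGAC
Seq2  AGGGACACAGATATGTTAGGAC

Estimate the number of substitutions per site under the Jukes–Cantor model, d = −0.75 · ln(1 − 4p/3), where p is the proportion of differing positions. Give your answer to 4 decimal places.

0.0969

Differing sites — 7:G/A; 14:C/T.
p = 2/22 = 0.090909.
d = −0.75 · ln(1 − (4/3)·0.090909) = −0.75 · ln(0.878788) = −0.75 · (-0.129212) = 0.0969.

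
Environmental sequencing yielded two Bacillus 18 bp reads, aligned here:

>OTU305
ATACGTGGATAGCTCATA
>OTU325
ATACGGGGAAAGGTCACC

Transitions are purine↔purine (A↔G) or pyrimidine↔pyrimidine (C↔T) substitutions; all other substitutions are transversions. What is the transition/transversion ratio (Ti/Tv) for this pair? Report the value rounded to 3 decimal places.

0.250

Differing sites — 6:T/G (Tv); 10:T/A (Tv); 13:C/G (Tv); 17:T/C (Ti); 18:A/C (Tv).
Of the 5 differences, 1 transition and 4 transversions, so Ti/Tv = 1/4 = 0.250.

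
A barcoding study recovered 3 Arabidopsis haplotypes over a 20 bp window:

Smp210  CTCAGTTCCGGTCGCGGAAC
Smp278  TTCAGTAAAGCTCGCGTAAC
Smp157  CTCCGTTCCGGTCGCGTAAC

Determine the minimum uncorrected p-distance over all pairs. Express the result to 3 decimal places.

Pairwise Hamming distances:
  Smp210 vs Smp278: 6
  Smp210 vs Smp157: 2
  Smp278 vs Smp157: 6
The smallest is 2 mismatches, between Smp210 and Smp157; p = 2/20 = 0.100.

0.100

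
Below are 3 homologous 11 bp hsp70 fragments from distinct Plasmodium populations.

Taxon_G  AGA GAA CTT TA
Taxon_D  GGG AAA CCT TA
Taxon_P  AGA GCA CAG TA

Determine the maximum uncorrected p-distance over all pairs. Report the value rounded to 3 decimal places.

0.545

Pairwise Hamming distances:
  Taxon_G vs Taxon_D: 4
  Taxon_G vs Taxon_P: 3
  Taxon_D vs Taxon_P: 6
The largest is 6 mismatches, between Taxon_D and Taxon_P; p = 6/11 = 0.545.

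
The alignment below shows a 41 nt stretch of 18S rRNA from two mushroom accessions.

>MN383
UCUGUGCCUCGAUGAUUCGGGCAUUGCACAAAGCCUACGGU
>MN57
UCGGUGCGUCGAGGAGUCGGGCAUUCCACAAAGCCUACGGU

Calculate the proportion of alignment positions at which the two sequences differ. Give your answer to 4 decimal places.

0.1220

The sequences differ at positions 3 (U/G), 8 (C/G), 13 (U/G), 16 (U/G), 26 (G/C).
There are 5 differences over 41 sites, so p = 5/41 = 0.1220.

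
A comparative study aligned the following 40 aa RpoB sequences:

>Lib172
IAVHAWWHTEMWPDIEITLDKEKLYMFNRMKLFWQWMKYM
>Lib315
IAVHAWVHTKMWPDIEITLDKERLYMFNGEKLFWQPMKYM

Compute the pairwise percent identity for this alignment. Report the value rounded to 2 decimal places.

85.00%

Differing sites — 7:W/V; 10:E/K; 23:K/R; 29:R/G; 30:M/E; 36:W/P.
34 of the 40 sites match, so the percent identity is 34/40 × 100 = 85.00%.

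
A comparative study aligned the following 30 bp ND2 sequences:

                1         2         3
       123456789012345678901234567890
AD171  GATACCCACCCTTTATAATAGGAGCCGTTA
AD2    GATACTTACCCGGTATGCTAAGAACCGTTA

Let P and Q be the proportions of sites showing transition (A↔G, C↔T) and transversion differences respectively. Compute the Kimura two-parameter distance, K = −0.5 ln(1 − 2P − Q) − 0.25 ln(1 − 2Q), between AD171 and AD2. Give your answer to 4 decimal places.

The sequences differ at positions 6 (C/T, transition), 7 (C/T, transition), 12 (T/G, transversion), 13 (T/G, transversion), 17 (A/G, transition), 18 (A/C, transversion), 21 (G/A, transition), 24 (G/A, transition).
Of the 8 differences, 5 transitions and 3 transversions over 30 sites: P = 5/30 = 0.166667, Q = 3/30 = 0.100000.
d = −0.5·ln(0.566666) − 0.25·ln(0.800000) = −0.5·(-0.567985) − 0.25·(-0.223144) = 0.3398.

0.3398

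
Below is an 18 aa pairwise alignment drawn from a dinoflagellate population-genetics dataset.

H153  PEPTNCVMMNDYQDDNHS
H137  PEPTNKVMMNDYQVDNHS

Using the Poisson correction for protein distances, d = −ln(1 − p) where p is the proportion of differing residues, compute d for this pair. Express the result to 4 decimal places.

0.1178

Mismatches occur at site 6 (C↔K), site 14 (D↔V).
p = 2/18 = 0.111111.
d = −ln(1 − 0.111111) = −ln(0.888889) = 0.1178.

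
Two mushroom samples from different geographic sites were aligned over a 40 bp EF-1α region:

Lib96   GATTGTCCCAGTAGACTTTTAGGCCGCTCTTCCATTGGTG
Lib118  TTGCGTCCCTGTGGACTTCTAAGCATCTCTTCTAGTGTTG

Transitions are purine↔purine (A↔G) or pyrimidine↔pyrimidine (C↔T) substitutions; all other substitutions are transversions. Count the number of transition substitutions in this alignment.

5

Mismatches occur at site 1 (G↔T, transversion), site 2 (A↔T, transversion), site 3 (T↔G, transversion), site 4 (T↔C, transition), site 10 (A↔T, transversion), site 13 (A↔G, transition), site 19 (T↔C, transition), site 22 (G↔A, transition), site 25 (C↔A, transversion), site 26 (G↔T, transversion), site 33 (C↔T, transition), site 35 (T↔G, transversion), site 38 (G↔T, transversion).
Of the 13 differences, 5 transitions and 8 transversions, so the answer is 5.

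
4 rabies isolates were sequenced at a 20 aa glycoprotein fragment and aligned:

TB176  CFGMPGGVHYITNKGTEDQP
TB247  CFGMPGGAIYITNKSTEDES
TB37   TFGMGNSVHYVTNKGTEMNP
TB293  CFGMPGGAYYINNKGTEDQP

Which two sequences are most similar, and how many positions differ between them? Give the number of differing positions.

Pairwise Hamming distances:
  TB176 vs TB247: 5
  TB176 vs TB37: 7
  TB176 vs TB293: 3
  TB247 vs TB37: 11
  TB247 vs TB293: 5
  TB37 vs TB293: 10
The smallest is 3, between TB176 and TB293.

3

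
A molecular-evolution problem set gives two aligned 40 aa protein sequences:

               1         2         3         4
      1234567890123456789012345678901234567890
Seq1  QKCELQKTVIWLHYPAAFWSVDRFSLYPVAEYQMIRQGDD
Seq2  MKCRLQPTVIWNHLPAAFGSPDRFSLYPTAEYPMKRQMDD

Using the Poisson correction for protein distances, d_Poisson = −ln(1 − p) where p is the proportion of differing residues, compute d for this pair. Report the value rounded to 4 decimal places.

The sequences differ at positions 1 (Q/M), 4 (E/R), 7 (K/P), 12 (L/N), 14 (Y/L), 19 (W/G), 21 (V/P), 29 (V/T), 33 (Q/P), 35 (I/K), 38 (G/M).
p = 11/40 = 0.275000.
d = −ln(1 − 0.275000) = −ln(0.725000) = 0.3216.

0.3216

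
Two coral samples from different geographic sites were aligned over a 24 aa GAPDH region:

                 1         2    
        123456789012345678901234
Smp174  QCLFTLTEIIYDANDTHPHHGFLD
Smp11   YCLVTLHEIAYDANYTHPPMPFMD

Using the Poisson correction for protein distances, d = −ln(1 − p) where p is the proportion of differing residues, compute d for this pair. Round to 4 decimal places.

0.4700

Differing sites — 1:Q/Y; 4:F/V; 7:T/H; 10:I/A; 15:D/Y; 19:H/P; 20:H/M; 21:G/P; 23:L/M.
p = 9/24 = 0.375000.
d = −ln(1 − 0.375000) = −ln(0.625000) = 0.4700.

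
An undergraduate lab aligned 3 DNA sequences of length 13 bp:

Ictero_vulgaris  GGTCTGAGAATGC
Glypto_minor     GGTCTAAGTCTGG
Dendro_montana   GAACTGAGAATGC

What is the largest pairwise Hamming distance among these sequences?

Pairwise Hamming distances:
  Ictero_vulgaris vs Glypto_minor: 4
  Ictero_vulgaris vs Dendro_montana: 2
  Glypto_minor vs Dendro_montana: 6
The largest is 6, between Glypto_minor and Dendro_montana.

6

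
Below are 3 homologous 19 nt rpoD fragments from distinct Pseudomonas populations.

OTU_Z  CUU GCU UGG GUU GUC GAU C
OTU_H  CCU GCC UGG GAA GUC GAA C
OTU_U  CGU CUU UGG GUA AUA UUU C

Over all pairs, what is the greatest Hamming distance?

10

Pairwise Hamming distances:
  OTU_Z vs OTU_H: 5
  OTU_Z vs OTU_U: 8
  OTU_H vs OTU_U: 10
The largest is 10, between OTU_H and OTU_U.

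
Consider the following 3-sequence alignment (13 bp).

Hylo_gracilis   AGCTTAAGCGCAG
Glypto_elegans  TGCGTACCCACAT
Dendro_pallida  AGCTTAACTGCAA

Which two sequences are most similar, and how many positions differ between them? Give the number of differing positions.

3

Pairwise Hamming distances:
  Hylo_gracilis vs Glypto_elegans: 6
  Hylo_gracilis vs Dendro_pallida: 3
  Glypto_elegans vs Dendro_pallida: 6
The smallest is 3, between Hylo_gracilis and Dendro_pallida.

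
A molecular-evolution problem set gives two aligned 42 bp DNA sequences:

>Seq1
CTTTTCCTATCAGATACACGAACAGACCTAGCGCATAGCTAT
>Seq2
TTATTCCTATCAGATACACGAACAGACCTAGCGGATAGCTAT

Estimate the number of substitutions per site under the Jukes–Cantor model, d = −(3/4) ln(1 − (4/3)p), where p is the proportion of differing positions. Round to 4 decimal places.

Differing sites — 1:C/T; 3:T/A; 34:C/G.
p = 3/42 = 0.071429.
d = −0.75 · ln(1 − (4/3)·0.071429) = −0.75 · ln(0.904761) = −0.75 · (-0.100084) = 0.0751.

0.0751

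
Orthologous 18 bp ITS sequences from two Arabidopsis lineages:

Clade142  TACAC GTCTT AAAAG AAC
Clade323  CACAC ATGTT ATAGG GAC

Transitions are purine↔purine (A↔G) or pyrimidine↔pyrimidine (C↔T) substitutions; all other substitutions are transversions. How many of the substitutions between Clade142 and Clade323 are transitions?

The sequences differ at positions 1 (T/C, transition), 6 (G/A, transition), 8 (C/G, transversion), 12 (A/T, transversion), 14 (A/G, transition), 16 (A/G, transition).
Of the 6 differences, 4 transitions and 2 transversions, so the answer is 4.

4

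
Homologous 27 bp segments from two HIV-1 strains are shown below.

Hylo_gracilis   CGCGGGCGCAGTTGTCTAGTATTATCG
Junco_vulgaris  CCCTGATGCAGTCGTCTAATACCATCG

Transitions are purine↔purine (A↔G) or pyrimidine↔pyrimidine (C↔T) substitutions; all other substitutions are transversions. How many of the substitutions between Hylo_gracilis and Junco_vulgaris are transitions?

Differing sites — 2:G/C (Tv); 4:G/T (Tv); 6:G/A (Ti); 7:C/T (Ti); 13:T/C (Ti); 19:G/A (Ti); 22:T/C (Ti); 23:T/C (Ti).
Of the 8 differences, 6 transitions and 2 transversions, so the answer is 6.

6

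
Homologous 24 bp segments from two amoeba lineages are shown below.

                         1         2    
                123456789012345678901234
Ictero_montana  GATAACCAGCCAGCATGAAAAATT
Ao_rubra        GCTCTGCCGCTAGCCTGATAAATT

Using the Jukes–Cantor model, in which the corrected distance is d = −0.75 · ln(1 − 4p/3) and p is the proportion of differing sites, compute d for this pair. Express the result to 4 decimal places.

The sequences differ at positions 2 (A/C), 4 (A/C), 5 (A/T), 6 (C/G), 8 (A/C), 11 (C/T), 15 (A/C), 19 (A/T).
p = 8/24 = 0.333333.
d = −0.75 · ln(1 − (4/3)·0.333333) = −0.75 · ln(0.555556) = −0.75 · (-0.587786) = 0.4408.

0.4408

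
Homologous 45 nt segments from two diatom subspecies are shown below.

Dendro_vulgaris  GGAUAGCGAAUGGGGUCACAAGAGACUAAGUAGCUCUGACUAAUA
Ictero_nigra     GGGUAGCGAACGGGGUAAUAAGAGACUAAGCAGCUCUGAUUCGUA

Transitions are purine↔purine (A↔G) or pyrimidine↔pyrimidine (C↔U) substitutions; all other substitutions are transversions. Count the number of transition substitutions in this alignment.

6

Differing sites — 3:A/G (Ti); 11:U/C (Ti); 17:C/A (Tv); 19:C/U (Ti); 31:U/C (Ti); 40:C/U (Ti); 42:A/C (Tv); 43:A/G (Ti).
Of the 8 differences, 6 transitions and 2 transversions, so the answer is 6.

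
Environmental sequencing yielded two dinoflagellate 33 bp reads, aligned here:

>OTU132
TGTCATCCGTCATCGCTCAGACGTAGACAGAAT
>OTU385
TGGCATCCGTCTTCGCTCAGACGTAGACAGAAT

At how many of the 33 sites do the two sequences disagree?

Mismatches occur at site 3 (T→G), site 12 (A→T).
That gives 2 mismatches out of 33 aligned sites, so the Hamming distance is 2.

2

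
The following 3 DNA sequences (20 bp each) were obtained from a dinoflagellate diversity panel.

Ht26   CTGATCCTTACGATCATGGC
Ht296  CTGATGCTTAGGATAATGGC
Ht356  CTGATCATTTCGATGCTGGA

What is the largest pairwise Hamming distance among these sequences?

7

Pairwise Hamming distances:
  Ht26 vs Ht296: 3
  Ht26 vs Ht356: 5
  Ht296 vs Ht356: 7
The largest is 7, between Ht296 and Ht356.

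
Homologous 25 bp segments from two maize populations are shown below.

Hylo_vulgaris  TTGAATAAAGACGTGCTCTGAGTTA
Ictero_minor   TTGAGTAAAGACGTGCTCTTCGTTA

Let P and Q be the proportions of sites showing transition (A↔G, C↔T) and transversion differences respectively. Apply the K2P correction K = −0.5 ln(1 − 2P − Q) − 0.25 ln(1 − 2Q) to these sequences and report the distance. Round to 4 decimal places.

Mismatches occur at site 5 (A/G, transition), site 20 (G/T, transversion), site 21 (A/C, transversion).
Of the 3 differences, 1 transition and 2 transversions over 25 sites: P = 1/25 = 0.040000, Q = 2/25 = 0.080000.
d = −0.5·ln(0.840000) − 0.25·ln(0.840000) = −0.5·(-0.174353) − 0.25·(-0.174353) = 0.1308.

0.1308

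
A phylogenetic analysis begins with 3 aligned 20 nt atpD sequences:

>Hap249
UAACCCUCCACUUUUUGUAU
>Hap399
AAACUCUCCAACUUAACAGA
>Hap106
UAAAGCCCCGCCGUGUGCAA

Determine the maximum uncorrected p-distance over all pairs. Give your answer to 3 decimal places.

Pairwise Hamming distances:
  Hap249 vs Hap399: 10
  Hap249 vs Hap106: 9
  Hap399 vs Hap106: 12
The largest is 12 mismatches, between Hap399 and Hap106; p = 12/20 = 0.600.

0.600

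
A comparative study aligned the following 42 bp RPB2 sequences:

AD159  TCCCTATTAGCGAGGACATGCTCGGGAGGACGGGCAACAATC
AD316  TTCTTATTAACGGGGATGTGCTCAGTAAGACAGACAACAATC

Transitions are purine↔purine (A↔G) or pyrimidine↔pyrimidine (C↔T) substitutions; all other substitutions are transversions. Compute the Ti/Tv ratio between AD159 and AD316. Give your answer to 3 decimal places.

Differing sites — 2:C/T (Ti); 4:C/T (Ti); 10:G/A (Ti); 13:A/G (Ti); 17:C/T (Ti); 18:A/G (Ti); 24:G/A (Ti); 26:G/T (Tv); 28:G/A (Ti); 32:G/A (Ti); 34:G/A (Ti).
Of the 11 differences, 10 transitions and 1 transversion, so Ti/Tv = 10/1 = 10.000.

10.000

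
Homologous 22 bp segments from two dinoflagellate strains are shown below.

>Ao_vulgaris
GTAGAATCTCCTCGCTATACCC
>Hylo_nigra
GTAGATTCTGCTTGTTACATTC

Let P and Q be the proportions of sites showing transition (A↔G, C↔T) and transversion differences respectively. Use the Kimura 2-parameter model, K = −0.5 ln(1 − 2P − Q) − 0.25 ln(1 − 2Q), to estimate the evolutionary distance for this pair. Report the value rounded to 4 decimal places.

The sequences differ at positions 6 (A/T, transversion), 10 (C/G, transversion), 13 (C/T, transition), 15 (C/T, transition), 18 (T/C, transition), 20 (C/T, transition), 21 (C/T, transition).
Of the 7 differences, 5 transitions and 2 transversions over 22 sites: P = 5/22 = 0.227273, Q = 2/22 = 0.090909.
d = −0.5·ln(0.454545) − 0.25·ln(0.818182) = −0.5·(-0.788458) − 0.25·(-0.200670) = 0.4444.

0.4444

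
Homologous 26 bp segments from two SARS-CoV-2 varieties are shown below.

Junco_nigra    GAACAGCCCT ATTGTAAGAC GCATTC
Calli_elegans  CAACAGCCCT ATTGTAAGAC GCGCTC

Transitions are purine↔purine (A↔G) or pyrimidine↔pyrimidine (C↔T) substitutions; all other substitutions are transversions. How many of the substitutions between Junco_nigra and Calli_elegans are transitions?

Mismatches occur at site 1 (G↔C, transversion), site 23 (A↔G, transition), site 24 (T↔C, transition).
Of the 3 differences, 2 transitions and 1 transversion, so the answer is 2.

2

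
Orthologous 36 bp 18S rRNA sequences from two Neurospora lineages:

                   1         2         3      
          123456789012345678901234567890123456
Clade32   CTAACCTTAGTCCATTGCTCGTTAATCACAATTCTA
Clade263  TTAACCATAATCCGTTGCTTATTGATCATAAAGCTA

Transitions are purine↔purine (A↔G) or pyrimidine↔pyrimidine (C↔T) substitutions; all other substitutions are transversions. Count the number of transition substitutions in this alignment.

Differing sites — 1:C/T (Ti); 7:T/A (Tv); 10:G/A (Ti); 14:A/G (Ti); 20:C/T (Ti); 21:G/A (Ti); 24:A/G (Ti); 29:C/T (Ti); 32:T/A (Tv); 33:T/G (Tv).
Of the 10 differences, 7 transitions and 3 transversions, so the answer is 7.

7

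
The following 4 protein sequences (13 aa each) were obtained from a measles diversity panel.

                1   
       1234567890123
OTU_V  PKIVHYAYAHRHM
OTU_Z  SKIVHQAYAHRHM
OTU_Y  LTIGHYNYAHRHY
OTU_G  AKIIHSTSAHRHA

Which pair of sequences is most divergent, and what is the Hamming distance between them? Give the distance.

7

Pairwise Hamming distances:
  OTU_V vs OTU_Z: 2
  OTU_V vs OTU_Y: 5
  OTU_V vs OTU_G: 6
  OTU_Z vs OTU_Y: 6
  OTU_Z vs OTU_G: 6
  OTU_Y vs OTU_G: 7
The largest is 7, between OTU_Y and OTU_G.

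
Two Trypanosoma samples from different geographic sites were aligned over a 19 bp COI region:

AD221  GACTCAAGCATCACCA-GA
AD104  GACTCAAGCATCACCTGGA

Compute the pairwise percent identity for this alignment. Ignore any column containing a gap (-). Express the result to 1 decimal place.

94.4%

Excluding the 1 gap column leaves 18 comparable sites.
Differing sites — 16:A/T.
17 of the 18 comparable sites match, so the percent identity is 17/18 × 100 = 94.4%.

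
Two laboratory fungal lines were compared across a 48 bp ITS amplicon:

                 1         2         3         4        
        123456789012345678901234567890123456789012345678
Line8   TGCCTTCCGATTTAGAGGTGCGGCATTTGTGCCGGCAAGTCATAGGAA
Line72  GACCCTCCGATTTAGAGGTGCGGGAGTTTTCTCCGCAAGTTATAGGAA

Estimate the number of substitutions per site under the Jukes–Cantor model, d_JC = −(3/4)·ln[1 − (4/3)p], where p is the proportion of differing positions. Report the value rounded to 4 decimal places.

Differing sites — 1:T/G; 2:G/A; 5:T/C; 24:C/G; 26:T/G; 29:G/T; 31:G/C; 32:C/T; 34:G/C; 41:C/T.
p = 10/48 = 0.208333.
d = −0.75 · ln(1 − (4/3)·0.208333) = −0.75 · ln(0.722223) = −0.75 · (-0.325421) = 0.2441.

0.2441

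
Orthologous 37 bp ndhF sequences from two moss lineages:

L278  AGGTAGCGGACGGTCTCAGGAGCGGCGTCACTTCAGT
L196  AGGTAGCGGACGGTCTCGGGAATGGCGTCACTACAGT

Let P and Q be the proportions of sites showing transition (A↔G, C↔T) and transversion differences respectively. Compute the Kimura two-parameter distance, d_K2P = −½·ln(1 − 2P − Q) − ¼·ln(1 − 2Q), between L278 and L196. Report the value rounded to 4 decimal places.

Differing sites — 18:A/G (Ti); 22:G/A (Ti); 23:C/T (Ti); 33:T/A (Tv).
Of the 4 differences, 3 transitions and 1 transversion over 37 sites: P = 3/37 = 0.081081, Q = 1/37 = 0.027027.
d = −0.5·ln(0.810811) − 0.25·ln(0.945946) = −0.5·(-0.209720) − 0.25·(-0.055570) = 0.1188.

0.1188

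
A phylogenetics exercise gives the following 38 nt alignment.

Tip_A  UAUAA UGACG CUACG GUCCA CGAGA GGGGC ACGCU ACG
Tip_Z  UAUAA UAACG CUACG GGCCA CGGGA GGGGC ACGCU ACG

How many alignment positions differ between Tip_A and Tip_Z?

Mismatches occur at site 7 (G/A), site 17 (U/G), site 23 (A/G).
That gives 3 mismatches out of 38 aligned sites, so the Hamming distance is 3.

3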